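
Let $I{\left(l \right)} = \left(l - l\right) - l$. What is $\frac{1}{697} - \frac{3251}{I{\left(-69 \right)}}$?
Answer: $- \frac{2265878}{48093} \approx -47.115$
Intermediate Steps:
$I{\left(l \right)} = - l$ ($I{\left(l \right)} = 0 - l = - l$)
$\frac{1}{697} - \frac{3251}{I{\left(-69 \right)}} = \frac{1}{697} - \frac{3251}{\left(-1\right) \left(-69\right)} = \frac{1}{697} - \frac{3251}{69} = - \frac{2265878}{48093}$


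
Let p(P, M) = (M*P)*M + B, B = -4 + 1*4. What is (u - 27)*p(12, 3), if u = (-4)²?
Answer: -1188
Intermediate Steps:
B = 0 (B = -4 + 4 = 0)
u = 16
p(P, M) = P*M² (p(P, M) = (M*P)*M + 0 = P*M² + 0 = P*M²)
(u - 27)*p(12, 3) = (16 - 27)*(12*3²) = -132*9 = -11*108 = -1188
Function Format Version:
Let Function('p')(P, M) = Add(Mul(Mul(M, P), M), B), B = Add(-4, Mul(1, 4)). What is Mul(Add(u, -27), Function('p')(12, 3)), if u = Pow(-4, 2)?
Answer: -1188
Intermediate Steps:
B = 0 (B = Add(-4, 4) = 0)
u = 16
Function('p')(P, M) = Mul(P, Pow(M, 2)) (Function('p')(P, M) = Add(Mul(Mul(M, P), M), 0) = Add(Mul(P, Pow(M, 2)), 0) = Mul(P, Pow(M, 2)))
Mul(Add(u, -27), Function('p')(12, 3)) = Mul(Add(16, -27), Mul(12, Pow(3, 2))) = Mul(-11, Mul(12, 9)) = Mul(-11, 108) = -1188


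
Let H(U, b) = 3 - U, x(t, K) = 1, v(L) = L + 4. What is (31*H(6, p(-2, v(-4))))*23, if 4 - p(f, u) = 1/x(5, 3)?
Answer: -2139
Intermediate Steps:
v(L) = 4 + L
p(f, u) = 3 (p(f, u) = 4 - 1/1 = 4 - 1*1 = 4 - 1 = 3)
(31*H(6, p(-2, v(-4))))*23 = (31*(3 - 1*6))*23 = (31*(3 - 6))*23 = (31*(-3))*23 = -93*23 = -2139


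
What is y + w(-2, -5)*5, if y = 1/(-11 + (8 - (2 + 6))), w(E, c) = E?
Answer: -111/11 ≈ -10.091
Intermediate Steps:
y = -1/11 (y = 1/(-11 + (8 - 8)) = 1/(-11 + 0) = 1/(-11) = -1/11 ≈ -0.090909)
y + w(-2, -5)*5 = -1/11 - 2*5 = -1/11 - 10 = -111/11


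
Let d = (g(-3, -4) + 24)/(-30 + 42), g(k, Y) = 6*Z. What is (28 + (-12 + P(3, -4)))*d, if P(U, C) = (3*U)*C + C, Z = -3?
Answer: -12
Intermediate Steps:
P(U, C) = C + 3*C*U (P(U, C) = 3*C*U + C = C + 3*C*U)
g(k, Y) = -18 (g(k, Y) = 6*(-3) = -18)
d = ½ (d = (-18 + 24)/(-30 + 42) = 6/12 = 6*(1/12) = ½ ≈ 0.50000)
(28 + (-12 + P(3, -4)))*d = (28 + (-12 - 4*(1 + 3*3)))*(½) = (28 + (-12 - 4*(1 + 9)))*(½) = (28 + (-12 - 4*10))*(½) = (28 + (-12 - 40))*(½) = (28 - 52)*(½) = -24*½ = -12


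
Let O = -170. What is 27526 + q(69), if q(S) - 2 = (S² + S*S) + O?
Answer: 36880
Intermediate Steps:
q(S) = -168 + 2*S² (q(S) = 2 + ((S² + S*S) - 170) = 2 + ((S² + S²) - 170) = 2 + (2*S² - 170) = 2 + (-170 + 2*S²) = -168 + 2*S²)
27526 + q(69) = 27526 + (-168 + 2*69²) = 27526 + (-168 + 2*4761) = 27526 + (-168 + 9522) = 27526 + 9354 = 36880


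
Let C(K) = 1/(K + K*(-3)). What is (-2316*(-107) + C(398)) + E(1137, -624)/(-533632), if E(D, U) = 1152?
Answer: 822370058155/3318524 ≈ 2.4781e+5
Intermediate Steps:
C(K) = -1/(2*K) (C(K) = 1/(K - 3*K) = 1/(-2*K) = -1/(2*K))
(-2316*(-107) + C(398)) + E(1137, -624)/(-533632) = (-2316*(-107) - ½/398) + 1152/(-533632) = (247812 - ½*1/398) + 1152*(-1/533632) = (247812 - 1/796) - 9/4169 = 197258351/796 - 9/4169 = 822370058155/3318524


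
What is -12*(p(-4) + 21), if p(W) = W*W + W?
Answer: -396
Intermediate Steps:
p(W) = W + W**2 (p(W) = W**2 + W = W + W**2)
-12*(p(-4) + 21) = -12*(-4*(1 - 4) + 21) = -12*(-4*(-3) + 21) = -12*(12 + 21) = -12*33 = -396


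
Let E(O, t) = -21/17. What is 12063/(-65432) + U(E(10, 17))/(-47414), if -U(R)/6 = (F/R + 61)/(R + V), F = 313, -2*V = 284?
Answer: -973998663317/5288028609416 ≈ -0.18419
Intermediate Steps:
V = -142 (V = -1/2*284 = -142)
E(O, t) = -21/17 (E(O, t) = -21*1/17 = -21/17)
U(R) = -6*(61 + 313/R)/(-142 + R) (U(R) = -6*(313/R + 61)/(R - 142) = -6*(61 + 313/R)/(-142 + R))
12063/(-65432) + U(E(10, 17))/(-47414) = 12063/(-65432) + (6*(-313 - 61*(-21/17))/((-21/17)*(-142 - 21/17)))/(-47414) = 12063*(-1/65432) + (6*(-17/21)*(-313 + 1281/17)/(-2435/17))*(-1/47414) = -12063/65432 + (6*(-17/21)*(-17/2435)*(-4040/17))*(-1/47414) = -12063/65432 - 27472/3409*(-1/47414) = -12063/65432 + 13736/80817163 = -973998663317/5288028609416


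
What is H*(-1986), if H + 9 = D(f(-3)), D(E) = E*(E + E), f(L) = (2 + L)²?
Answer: 13902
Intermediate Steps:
D(E) = 2*E² (D(E) = E*(2*E) = 2*E²)
H = -7 (H = -9 + 2*((2 - 3)²)² = -9 + 2*((-1)²)² = -9 + 2*1² = -9 + 2*1 = -9 + 2 = -7)
H*(-1986) = -7*(-1986) = 13902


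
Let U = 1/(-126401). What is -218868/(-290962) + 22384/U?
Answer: -411618119722870/145481 ≈ -2.8294e+9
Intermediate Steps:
U = -1/126401 ≈ -7.9113e-6
-218868/(-290962) + 22384/U = -218868/(-290962) + 22384/(-1/126401) = -218868*(-1/290962) + 22384*(-126401) = 109434/145481 - 2829359984 = -411618119722870/145481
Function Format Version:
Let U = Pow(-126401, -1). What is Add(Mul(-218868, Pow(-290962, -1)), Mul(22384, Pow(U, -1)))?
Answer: Rational(-411618119722870, 145481) ≈ -2.8294e+9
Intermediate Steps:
U = Rational(-1, 126401) ≈ -7.9113e-6
Add(Mul(-218868, Pow(-290962, -1)), Mul(22384, Pow(U, -1))) = Add(Mul(-218868, Pow(-290962, -1)), Mul(22384, Pow(Rational(-1, 126401), -1))) = Add(Mul(-218868, Rational(-1, 290962)), Mul(22384, -126401)) = Add(Rational(109434, 145481), -2829359984) = Rational(-411618119722870, 145481)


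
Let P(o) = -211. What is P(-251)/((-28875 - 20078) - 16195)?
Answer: 211/65148 ≈ 0.0032388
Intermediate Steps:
P(-251)/((-28875 - 20078) - 16195) = -211/((-28875 - 20078) - 16195) = -211/(-48953 - 16195) = -211/(-65148) = -211*(-1/65148) = 211/65148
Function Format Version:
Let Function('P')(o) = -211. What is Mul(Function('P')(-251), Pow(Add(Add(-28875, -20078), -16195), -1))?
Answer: Rational(211, 65148) ≈ 0.0032388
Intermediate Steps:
Mul(Function('P')(-251), Pow(Add(Add(-28875, -20078), -16195), -1)) = Mul(-211, Pow(Add(Add(-28875, -20078), -16195), -1)) = Mul(-211, Pow(Add(-48953, -16195), -1)) = Mul(-211, Pow(-65148, -1)) = Mul(-211, Rational(-1, 65148)) = Rational(211, 65148)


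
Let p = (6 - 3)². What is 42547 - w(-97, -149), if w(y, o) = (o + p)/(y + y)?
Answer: 4126989/97 ≈ 42546.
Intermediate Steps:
p = 9 (p = 3² = 9)
w(y, o) = (9 + o)/(2*y) (w(y, o) = (o + 9)/(y + y) = (9 + o)/((2*y)) = (9 + o)*(1/(2*y)) = (9 + o)/(2*y))
42547 - w(-97, -149) = 42547 - (9 - 149)/(2*(-97)) = 42547 - (-1)*(-140)/(2*97) = 42547 - 1*70/97 = 42547 - 70/97 = 4126989/97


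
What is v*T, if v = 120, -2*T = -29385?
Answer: 1763100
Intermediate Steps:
T = 29385/2 (T = -½*(-29385) = 29385/2 ≈ 14693.)
v*T = 120*(29385/2) = 1763100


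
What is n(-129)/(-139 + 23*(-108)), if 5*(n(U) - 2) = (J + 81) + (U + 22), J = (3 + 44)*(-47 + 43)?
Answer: 204/13115 ≈ 0.015555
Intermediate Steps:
J = -188 (J = 47*(-4) = -188)
n(U) = -15 + U/5 (n(U) = 2 + ((-188 + 81) + (U + 22))/5 = 2 + (-107 + (22 + U))/5 = 2 + (-85 + U)/5 = 2 + (-17 + U/5) = -15 + U/5)
n(-129)/(-139 + 23*(-108)) = (-15 + (⅕)*(-129))/(-139 + 23*(-108)) = (-15 - 129/5)/(-139 - 2484) = -204/5/(-2623) = -204/5*(-1/2623) = 204/13115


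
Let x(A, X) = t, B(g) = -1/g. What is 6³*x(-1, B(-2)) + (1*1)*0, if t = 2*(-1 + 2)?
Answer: 432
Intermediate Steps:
t = 2 (t = 2*1 = 2)
x(A, X) = 2
6³*x(-1, B(-2)) + (1*1)*0 = 6³*2 + (1*1)*0 = 216*2 + 1*0 = 432 + 0 = 432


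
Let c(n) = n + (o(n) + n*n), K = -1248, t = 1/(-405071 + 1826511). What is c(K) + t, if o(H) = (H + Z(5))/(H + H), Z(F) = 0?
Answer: 2212125239361/1421440 ≈ 1.5563e+6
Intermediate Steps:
t = 1/1421440 ≈ 7.0351e-7
o(H) = 1/2 (o(H) = (H + 0)/(H + H) = H/((2*H)) = H*(1/(2*H)) = 1/2)
c(n) = 1/2 + n + n**2 (c(n) = n + (1/2 + n*n) = n + (1/2 + n**2) = 1/2 + n + n**2)
c(K) + t = (1/2 - 1248 + (-1248)**2) + 1/1421440 = (1/2 - 1248 + 1557504) + 1/1421440 = 3112513/2 + 1/1421440 = 2212125239361/1421440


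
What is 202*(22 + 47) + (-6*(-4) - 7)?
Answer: 13955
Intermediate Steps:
202*(22 + 47) + (-6*(-4) - 7) = 202*69 + (24 - 7) = 13938 + 17 = 13955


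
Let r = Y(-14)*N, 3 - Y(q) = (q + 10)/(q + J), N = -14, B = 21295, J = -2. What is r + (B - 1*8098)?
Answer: 26317/2 ≈ 13159.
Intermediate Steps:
Y(q) = 3 - (10 + q)/(-2 + q) (Y(q) = 3 - (q + 10)/(q - 2) = 3 - (10 + q)/(-2 + q))
r = -77/2 (r = (2*(-8 - 14)/(-2 - 14))*(-14) = (2*(-22)/(-16))*(-14) = (2*(-1/16)*(-22))*(-14) = (11/4)*(-14) = -77/2 ≈ -38.500)
r + (B - 1*8098) = -77/2 + (21295 - 1*8098) = -77/2 + (21295 - 8098) = -77/2 + 13197 = 26317/2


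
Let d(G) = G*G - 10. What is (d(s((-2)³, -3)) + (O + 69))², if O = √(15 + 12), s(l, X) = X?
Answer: 4651 + 408*√3 ≈ 5357.7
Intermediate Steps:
d(G) = -10 + G² (d(G) = G² - 10 = -10 + G²)
O = 3*√3 (O = √27 = 3*√3 ≈ 5.1962)
(d(s((-2)³, -3)) + (O + 69))² = ((-10 + (-3)²) + (3*√3 + 69))² = ((-10 + 9) + (69 + 3*√3))² = (-1 + (69 + 3*√3))² = (68 + 3*√3)²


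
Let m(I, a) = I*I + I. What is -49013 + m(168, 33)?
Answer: -20621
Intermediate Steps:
m(I, a) = I + I² (m(I, a) = I² + I = I + I²)
-49013 + m(168, 33) = -49013 + 168*(1 + 168) = -49013 + 168*169 = -49013 + 28392 = -20621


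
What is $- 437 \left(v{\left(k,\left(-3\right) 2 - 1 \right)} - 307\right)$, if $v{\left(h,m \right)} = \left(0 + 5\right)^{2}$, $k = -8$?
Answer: $123234$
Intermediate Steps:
$v{\left(h,m \right)} = 25$ ($v{\left(h,m \right)} = 5^{2} = 25$)
$- 437 \left(v{\left(k,\left(-3\right) 2 - 1 \right)} - 307\right) = - 437 \left(25 - 307\right) = \left(-437\right) \left(-282\right) = 123234$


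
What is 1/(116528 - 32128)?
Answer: 1/84400 ≈ 1.1848e-5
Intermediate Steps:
1/(116528 - 32128) = 1/84400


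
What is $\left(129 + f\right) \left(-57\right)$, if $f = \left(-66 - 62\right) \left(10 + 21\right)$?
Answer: $218823$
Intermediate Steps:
$f = -3968$ ($f = \left(-128\right) 31 = -3968$)
$\left(129 + f\right) \left(-57\right) = \left(129 - 3968\right) \left(-57\right) = \left(-3839\right) \left(-57\right) = 218823$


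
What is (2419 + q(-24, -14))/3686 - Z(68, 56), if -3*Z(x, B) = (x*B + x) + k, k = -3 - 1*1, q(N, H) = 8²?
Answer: 14279641/11058 ≈ 1291.3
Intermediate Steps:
q(N, H) = 64
k = -4 (k = -3 - 1 = -4)
Z(x, B) = 4/3 - x/3 - B*x/3 (Z(x, B) = -((x*B + x) - 4)/3 = -((B*x + x) - 4)/3 = -((x + B*x) - 4)/3 = -(-4 + x + B*x)/3 = 4/3 - x/3 - B*x/3)
(2419 + q(-24, -14))/3686 - Z(68, 56) = (2419 + 64)/3686 - (4/3 - ⅓*68 - ⅓*56*68) = 2483*(1/3686) - (4/3 - 68/3 - 3808/3) = 2483/3686 - 1*(-3872/3) = 2483/3686 + 3872/3 = 14279641/11058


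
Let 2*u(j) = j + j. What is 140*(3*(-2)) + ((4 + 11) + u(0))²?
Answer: -615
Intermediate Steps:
u(j) = j (u(j) = (j + j)/2 = (2*j)/2 = j)
140*(3*(-2)) + ((4 + 11) + u(0))² = 140*(3*(-2)) + ((4 + 11) + 0)² = 140*(-6) + (15 + 0)² = -840 + 15² = -840 + 225 = -615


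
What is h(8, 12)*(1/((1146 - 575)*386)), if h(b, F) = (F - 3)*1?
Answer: 9/220406 ≈ 4.0834e-5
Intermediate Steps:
h(b, F) = -3 + F (h(b, F) = (-3 + F)*1 = -3 + F)
h(8, 12)*(1/((1146 - 575)*386)) = (-3 + 12)*(1/((1146 - 575)*386)) = 9*((1/386)/571) = 9*((1/571)*(1/386)) = 9*(1/220406) = 9/220406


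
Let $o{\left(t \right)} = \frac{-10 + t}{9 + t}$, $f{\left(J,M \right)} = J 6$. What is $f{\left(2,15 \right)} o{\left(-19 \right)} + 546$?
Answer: $\frac{2904}{5} \approx 580.8$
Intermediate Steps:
$f{\left(J,M \right)} = 6 J$
$o{\left(t \right)} = \frac{-10 + t}{9 + t}$
$f{\left(2,15 \right)} o{\left(-19 \right)} + 546 = 6 \cdot 2 \frac{-10 - 19}{9 - 19} + 546 = 12 \frac{1}{-10} \left(-29\right) + 546 = 12 \left(\left(- \frac{1}{10}\right) \left(-29\right)\right) + 546 = 12 \cdot \frac{29}{10} + 546 = \frac{174}{5} + 546 = \frac{2904}{5}$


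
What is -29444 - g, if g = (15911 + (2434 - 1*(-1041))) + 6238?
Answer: -55068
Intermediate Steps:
g = 25624 (g = (15911 + (2434 + 1041)) + 6238 = (15911 + 3475) + 6238 = 19386 + 6238 = 25624)
-29444 - g = -29444 - 1*25624 = -29444 - 25624 = -55068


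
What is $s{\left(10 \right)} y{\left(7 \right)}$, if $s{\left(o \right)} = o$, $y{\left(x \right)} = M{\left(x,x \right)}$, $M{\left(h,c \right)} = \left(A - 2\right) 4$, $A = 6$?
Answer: $160$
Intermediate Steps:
$M{\left(h,c \right)} = 16$ ($M{\left(h,c \right)} = \left(6 - 2\right) 4 = 4 \cdot 4 = 16$)
$y{\left(x \right)} = 16$
$s{\left(10 \right)} y{\left(7 \right)} = 10 \cdot 16 = 160$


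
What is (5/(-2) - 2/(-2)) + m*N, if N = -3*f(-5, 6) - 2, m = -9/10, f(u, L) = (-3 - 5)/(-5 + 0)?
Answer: 231/50 ≈ 4.6200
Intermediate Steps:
f(u, L) = 8/5 (f(u, L) = -8/(-5) = -8*(-⅕) = 8/5)
m = -9/10 (m = -9*⅒ = -9/10 ≈ -0.90000)
N = -34/5 (N = -3*8/5 - 2 = -24/5 - 2 = -34/5 ≈ -6.8000)
(5/(-2) - 2/(-2)) + m*N = (5/(-2) - 2/(-2)) - 9/10*(-34/5) = (5*(-½) - 2*(-½)) + 153/25 = (-5/2 + 1) + 153/25 = -3/2 + 153/25 = 231/50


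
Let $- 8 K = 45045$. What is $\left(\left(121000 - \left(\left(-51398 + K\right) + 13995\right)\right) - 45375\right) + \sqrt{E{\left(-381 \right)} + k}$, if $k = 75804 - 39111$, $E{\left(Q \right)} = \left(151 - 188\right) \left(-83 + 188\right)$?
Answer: $\frac{949269}{8} + 2 \sqrt{8202} \approx 1.1884 \cdot 10^{5}$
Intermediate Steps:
$K = - \frac{45045}{8}$ ($K = \left(- \frac{1}{8}\right) 45045 = - \frac{45045}{8} \approx -5630.6$)
$E{\left(Q \right)} = -3885$ ($E{\left(Q \right)} = \left(-37\right) 105 = -3885$)
$k = 36693$ ($k = 75804 - 39111 = 36693$)
$\left(\left(121000 - \left(\left(-51398 + K\right) + 13995\right)\right) - 45375\right) + \sqrt{E{\left(-381 \right)} + k} = \left(\left(121000 - \left(\left(-51398 - \frac{45045}{8}\right) + 13995\right)\right) - 45375\right) + \sqrt{-3885 + 36693} = \left(\left(121000 - \left(- \frac{456229}{8} + 13995\right)\right) - 45375\right) + \sqrt{32808} = \left(\left(121000 - - \frac{344269}{8}\right) - 45375\right) + 2 \sqrt{8202} = \left(\left(121000 + \frac{344269}{8}\right) - 45375\right) + 2 \sqrt{8202} = \left(\frac{1312269}{8} - 45375\right) + 2 \sqrt{8202} = \frac{949269}{8} + 2 \sqrt{8202}$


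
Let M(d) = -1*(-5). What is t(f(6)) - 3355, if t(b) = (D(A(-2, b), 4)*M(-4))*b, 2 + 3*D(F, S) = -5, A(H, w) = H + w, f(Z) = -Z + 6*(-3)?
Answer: -3075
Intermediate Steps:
f(Z) = -18 - Z (f(Z) = -Z - 18 = -18 - Z)
M(d) = 5
D(F, S) = -7/3 (D(F, S) = -⅔ + (⅓)*(-5) = -⅔ - 5/3 = -7/3)
t(b) = -35*b/3 (t(b) = (-7/3*5)*b = -35*b/3)
t(f(6)) - 3355 = -35*(-18 - 1*6)/3 - 3355 = -35*(-18 - 6)/3 - 3355 = -35/3*(-24) - 3355 = 280 - 3355 = -3075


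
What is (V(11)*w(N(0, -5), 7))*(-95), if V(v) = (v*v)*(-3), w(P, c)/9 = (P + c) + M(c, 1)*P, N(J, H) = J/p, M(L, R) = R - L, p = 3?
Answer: 2172555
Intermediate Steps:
N(J, H) = J/3
w(P, c) = 9*P + 9*c + 9*P*(1 - c) (w(P, c) = 9*((P + c) + (1 - c)*P) = 9*((P + c) + P*(1 - c)) = 9*(P + c + P*(1 - c)) = 9*P + 9*c + 9*P*(1 - c))
V(v) = -3*v² (V(v) = v²*(-3) = -3*v²)
(V(11)*w(N(0, -5), 7))*(-95) = ((-3*11²)*(9*((⅓)*0) + 9*7 - 9*(⅓)*0*(-1 + 7)))*(-95) = ((-3*121)*(9*0 + 63 - 9*0*6))*(-95) = -363*(0 + 63 + 0)*(-95) = -363*63*(-95) = -22869*(-95) = 2172555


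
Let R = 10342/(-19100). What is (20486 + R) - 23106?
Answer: -25026171/9550 ≈ -2620.5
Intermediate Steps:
R = -5171/9550 (R = 10342*(-1/19100) = -5171/9550 ≈ -0.54147)
(20486 + R) - 23106 = (20486 - 5171/9550) - 23106 = 195636129/9550 - 23106 = -25026171/9550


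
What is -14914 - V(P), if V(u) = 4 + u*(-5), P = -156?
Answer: -15698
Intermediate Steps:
V(u) = 4 - 5*u
-14914 - V(P) = -14914 - (4 - 5*(-156)) = -14914 - (4 + 780) = -14914 - 1*784 = -14914 - 784 = -15698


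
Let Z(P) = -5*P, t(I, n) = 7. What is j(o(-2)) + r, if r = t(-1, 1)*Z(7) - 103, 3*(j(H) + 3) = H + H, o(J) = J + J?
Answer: -1061/3 ≈ -353.67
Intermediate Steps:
o(J) = 2*J
j(H) = -3 + 2*H/3 (j(H) = -3 + (H + H)/3 = -3 + (2*H)/3 = -3 + 2*H/3)
r = -348 (r = 7*(-5*7) - 103 = 7*(-35) - 103 = -245 - 103 = -348)
j(o(-2)) + r = (-3 + 2*(2*(-2))/3) - 348 = (-3 + (2/3)*(-4)) - 348 = (-3 - 8/3) - 348 = -17/3 - 348 = -1061/3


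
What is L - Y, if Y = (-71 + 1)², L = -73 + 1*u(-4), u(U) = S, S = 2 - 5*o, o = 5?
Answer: -4996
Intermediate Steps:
S = -23 (S = 2 - 5*5 = 2 - 25 = -23)
u(U) = -23
L = -96 (L = -73 + 1*(-23) = -73 - 23 = -96)
Y = 4900 (Y = (-70)² = 4900)
L - Y = -96 - 1*4900 = -96 - 4900 = -4996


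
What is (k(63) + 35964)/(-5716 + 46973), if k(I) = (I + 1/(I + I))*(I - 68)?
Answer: 4491769/5198382 ≈ 0.86407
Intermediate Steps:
k(I) = (-68 + I)*(I + 1/(2*I)) (k(I) = (I + 1/(2*I))*(-68 + I) = (-68 + I)*(I + 1/(2*I)))
(k(63) + 35964)/(-5716 + 46973) = ((½ + 63² - 68*63 - 34/63) + 35964)/(-5716 + 46973) = ((½ + 3969 - 4284 - 34*1/63) + 35964)/41257 = ((½ + 3969 - 4284 - 34/63) + 35964)*(1/41257) = (-39695/126 + 35964)*(1/41257) = (4491769/126)*(1/41257) = 4491769/5198382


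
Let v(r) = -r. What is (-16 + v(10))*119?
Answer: -3094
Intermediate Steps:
(-16 + v(10))*119 = (-16 - 1*10)*119 = (-16 - 10)*119 = -26*119 = -3094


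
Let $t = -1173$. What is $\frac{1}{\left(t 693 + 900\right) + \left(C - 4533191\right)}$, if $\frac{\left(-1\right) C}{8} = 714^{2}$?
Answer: $- \frac{1}{9423548} \approx -1.0612 \cdot 10^{-7}$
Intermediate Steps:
$C = -4078368$ ($C = - 8 \cdot 714^{2} = \left(-8\right) 509796 = -4078368$)
$\frac{1}{\left(t 693 + 900\right) + \left(C - 4533191\right)} = \frac{1}{\left(\left(-1173\right) 693 + 900\right) - 8611559} = \frac{1}{\left(-812889 + 900\right) - 8611559} = \frac{1}{-811989 - 8611559} = \frac{1}{-9423548} = - \frac{1}{9423548}$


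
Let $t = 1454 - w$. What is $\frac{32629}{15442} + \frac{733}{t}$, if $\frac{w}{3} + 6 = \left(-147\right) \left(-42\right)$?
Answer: $\frac{136251366}{65821525} \approx 2.07$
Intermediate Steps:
$w = 18504$ ($w = -18 + 3 \left(\left(-147\right) \left(-42\right)\right) = -18 + 3 \cdot 6174 = -18 + 18522 = 18504$)
$t = -17050$ ($t = 1454 - 18504 = -17050$)
$\frac{32629}{15442} + \frac{733}{t} = \frac{32629}{15442} + \frac{733}{-17050} = 32629 \cdot \frac{1}{15442} + 733 \left(- \frac{1}{17050}\right) = \frac{32629}{15442} - \frac{733}{17050} = \frac{136251366}{65821525}$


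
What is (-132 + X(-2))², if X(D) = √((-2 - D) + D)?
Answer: (132 - I*√2)² ≈ 17422.0 - 373.4*I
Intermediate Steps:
X(D) = I*√2 (X(D) = √(-2) = I*√2)
(-132 + X(-2))² = (-132 + I*√2)²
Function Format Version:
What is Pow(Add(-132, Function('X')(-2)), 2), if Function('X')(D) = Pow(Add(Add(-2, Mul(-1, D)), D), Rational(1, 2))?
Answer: Pow(Add(132, Mul(-1, I, Pow(2, Rational(1, 2)))), 2) ≈ Add(17422., Mul(-373.4, I))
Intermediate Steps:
Function('X')(D) = Mul(I, Pow(2, Rational(1, 2))) (Function('X')(D) = Pow(-2, Rational(1, 2)) = Mul(I, Pow(2, Rational(1, 2))))
Pow(Add(-132, Function('X')(-2)), 2) = Pow(Add(-132, Mul(I, Pow(2, Rational(1, 2)))), 2)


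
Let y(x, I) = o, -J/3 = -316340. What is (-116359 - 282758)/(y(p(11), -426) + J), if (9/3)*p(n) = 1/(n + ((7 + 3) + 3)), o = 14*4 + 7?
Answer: -133039/316361 ≈ -0.42053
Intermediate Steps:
J = 949020 (J = -3*(-316340) = 949020)
o = 63 (o = 56 + 7 = 63)
p(n) = 1/(3*(13 + n)) (p(n) = 1/(3*(n + ((7 + 3) + 3))) = 1/(3*(n + (10 + 3))) = 1/(3*(n + 13)) = 1/(3*(13 + n)))
y(x, I) = 63
(-116359 - 282758)/(y(p(11), -426) + J) = (-116359 - 282758)/(63 + 949020) = -399117/949083 = -399117*1/949083 = -133039/316361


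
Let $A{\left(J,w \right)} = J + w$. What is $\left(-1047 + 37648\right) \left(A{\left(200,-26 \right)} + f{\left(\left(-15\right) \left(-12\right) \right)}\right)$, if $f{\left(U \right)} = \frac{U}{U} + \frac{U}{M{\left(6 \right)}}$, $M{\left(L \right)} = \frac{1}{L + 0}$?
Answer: $45934255$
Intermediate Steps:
$M{\left(L \right)} = \frac{1}{L}$
$f{\left(U \right)} = 1 + 6 U$ ($f{\left(U \right)} = \frac{U}{U} + \frac{U}{\frac{1}{6}} = 1 + U \frac{1}{\frac{1}{6}} = 1 + U 6 = 1 + 6 U$)
$\left(-1047 + 37648\right) \left(A{\left(200,-26 \right)} + f{\left(\left(-15\right) \left(-12\right) \right)}\right) = \left(-1047 + 37648\right) \left(\left(200 - 26\right) + \left(1 + 6 \left(\left(-15\right) \left(-12\right)\right)\right)\right) = 36601 \left(174 + \left(1 + 6 \cdot 180\right)\right) = 36601 \left(174 + \left(1 + 1080\right)\right) = 36601 \left(174 + 1081\right) = 36601 \cdot 1255 = 45934255$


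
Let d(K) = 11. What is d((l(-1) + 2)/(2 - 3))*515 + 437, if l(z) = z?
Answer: 6102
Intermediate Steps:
d((l(-1) + 2)/(2 - 3))*515 + 437 = 11*515 + 437 = 5665 + 437 = 6102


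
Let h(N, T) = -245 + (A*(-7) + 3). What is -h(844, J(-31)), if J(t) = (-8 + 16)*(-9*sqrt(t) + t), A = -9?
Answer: 179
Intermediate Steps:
J(t) = -72*sqrt(t) + 8*t (J(t) = 8*(t - 9*sqrt(t)) = -72*sqrt(t) + 8*t)
h(N, T) = -179 (h(N, T) = -245 + (-9*(-7) + 3) = -245 + (63 + 3) = -245 + 66 = -179)
-h(844, J(-31)) = -1*(-179) = 179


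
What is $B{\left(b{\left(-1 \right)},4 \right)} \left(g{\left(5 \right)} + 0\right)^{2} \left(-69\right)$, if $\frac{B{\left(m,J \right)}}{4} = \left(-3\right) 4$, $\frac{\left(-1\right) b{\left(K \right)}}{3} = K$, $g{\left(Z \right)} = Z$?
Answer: $82800$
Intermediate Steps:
$b{\left(K \right)} = - 3 K$
$B{\left(m,J \right)} = -48$ ($B{\left(m,J \right)} = 4 \left(\left(-3\right) 4\right) = 4 \left(-12\right) = -48$)
$B{\left(b{\left(-1 \right)},4 \right)} \left(g{\left(5 \right)} + 0\right)^{2} \left(-69\right) = - 48 \left(5 + 0\right)^{2} \left(-69\right) = - 48 \cdot 5^{2} \left(-69\right) = \left(-48\right) 25 \left(-69\right) = \left(-1200\right) \left(-69\right) = 82800$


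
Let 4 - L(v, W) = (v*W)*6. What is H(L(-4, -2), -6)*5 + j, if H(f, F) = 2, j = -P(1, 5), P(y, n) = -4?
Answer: 14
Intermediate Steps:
L(v, W) = 4 - 6*W*v (L(v, W) = 4 - v*W*6 = 4 - W*v*6 = 4 - 6*W*v)
j = 4 (j = -1*(-4) = 4)
H(L(-4, -2), -6)*5 + j = 2*5 + 4 = 10 + 4 = 14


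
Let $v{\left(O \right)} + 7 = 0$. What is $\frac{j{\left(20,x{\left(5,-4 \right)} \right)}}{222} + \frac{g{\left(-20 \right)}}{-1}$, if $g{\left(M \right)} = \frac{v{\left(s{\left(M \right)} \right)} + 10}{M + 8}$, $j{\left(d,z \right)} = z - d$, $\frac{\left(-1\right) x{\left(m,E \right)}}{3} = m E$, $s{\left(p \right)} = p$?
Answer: $\frac{191}{444} \approx 0.43018$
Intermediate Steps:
$x{\left(m,E \right)} = - 3 E m$ ($x{\left(m,E \right)} = - 3 m E = - 3 E m$)
$v{\left(O \right)} = -7$ ($v{\left(O \right)} = -7 + 0 = -7$)
$g{\left(M \right)} = \frac{3}{8 + M}$ ($g{\left(M \right)} = \frac{-7 + 10}{M + 8} = \frac{3}{8 + M}$)
$\frac{j{\left(20,x{\left(5,-4 \right)} \right)}}{222} + \frac{g{\left(-20 \right)}}{-1} = \frac{\left(-3\right) \left(-4\right) 5 - 20}{222} + \frac{3 \frac{1}{8 - 20}}{-1} = \left(60 - 20\right) \frac{1}{222} + \frac{3}{-12} \left(-1\right) = 40 \cdot \frac{1}{222} + 3 \left(- \frac{1}{12}\right) \left(-1\right) = \frac{20}{111} - - \frac{1}{4} = \frac{20}{111} + \frac{1}{4} = \frac{191}{444}$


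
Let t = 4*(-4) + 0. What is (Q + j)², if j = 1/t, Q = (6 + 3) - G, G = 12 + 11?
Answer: 50625/256 ≈ 197.75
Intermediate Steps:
G = 23
t = -16 (t = -16 + 0 = -16)
Q = -14 (Q = (6 + 3) - 1*23 = 9 - 23 = -14)
j = -1/16 (j = 1/(-16) = -1/16 ≈ -0.062500)
(Q + j)² = (-14 - 1/16)² = (-225/16)² = 50625/256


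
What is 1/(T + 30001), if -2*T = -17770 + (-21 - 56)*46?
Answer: 1/40657 ≈ 2.4596e-5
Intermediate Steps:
T = 10656 (T = -(-17770 + (-21 - 56)*46)/2 = -(-17770 - 77*46)/2 = -(-17770 - 3542)/2 = -½*(-21312) = 10656)
1/(T + 30001) = 1/(10656 + 30001) = 1/40657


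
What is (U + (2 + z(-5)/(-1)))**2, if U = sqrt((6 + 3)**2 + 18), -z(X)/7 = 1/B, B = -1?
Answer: 124 - 30*sqrt(11) ≈ 24.501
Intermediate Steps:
z(X) = 7 (z(X) = -7/(-1) = -7*(-1) = 7)
U = 3*sqrt(11) (U = sqrt(9**2 + 18) = sqrt(81 + 18) = sqrt(99) = 3*sqrt(11) ≈ 9.9499)
(U + (2 + z(-5)/(-1)))**2 = (3*sqrt(11) + (2 + 7/(-1)))**2 = (3*sqrt(11) + (2 + 7*(-1)))**2 = (3*sqrt(11) + (2 - 7))**2 = (3*sqrt(11) - 5)**2 = (-5 + 3*sqrt(11))**2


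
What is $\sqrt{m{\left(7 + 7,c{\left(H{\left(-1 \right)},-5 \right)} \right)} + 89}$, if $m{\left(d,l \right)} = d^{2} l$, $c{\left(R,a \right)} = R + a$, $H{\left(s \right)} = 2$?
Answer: $i \sqrt{499} \approx 22.338 i$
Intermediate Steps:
$m{\left(d,l \right)} = l d^{2}$
$\sqrt{m{\left(7 + 7,c{\left(H{\left(-1 \right)},-5 \right)} \right)} + 89} = \sqrt{\left(2 - 5\right) \left(7 + 7\right)^{2} + 89} = \sqrt{- 3 \cdot 14^{2} + 89} = \sqrt{\left(-3\right) 196 + 89} = \sqrt{-588 + 89} = \sqrt{-499} = i \sqrt{499}$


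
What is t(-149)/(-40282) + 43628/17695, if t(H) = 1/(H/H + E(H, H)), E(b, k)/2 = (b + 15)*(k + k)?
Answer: 28071319108869/11385394510270 ≈ 2.4656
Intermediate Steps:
E(b, k) = 4*k*(15 + b) (E(b, k) = 2*((b + 15)*(k + k)) = 2*((15 + b)*(2*k)) = 2*(2*k*(15 + b)) = 4*k*(15 + b))
t(H) = 1/(1 + 4*H*(15 + H)) (t(H) = 1/(H/H + 4*H*(15 + H)) = 1/(1 + 4*H*(15 + H)))
t(-149)/(-40282) + 43628/17695 = 1/((1 + 4*(-149)*(15 - 149))*(-40282)) + 43628/17695 = -1/40282/(1 + 4*(-149)*(-134)) + 43628*(1/17695) = -1/40282/(1 + 79864) + 43628/17695 = -1/40282/79865 + 43628/17695 = (1/79865)*(-1/40282) + 43628/17695 = -1/3217121930 + 43628/17695 = 28071319108869/11385394510270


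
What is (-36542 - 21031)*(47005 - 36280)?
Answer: -617470425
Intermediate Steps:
(-36542 - 21031)*(47005 - 36280) = -57573*10725 = -617470425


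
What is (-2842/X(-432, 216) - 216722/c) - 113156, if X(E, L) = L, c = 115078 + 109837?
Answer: -2748995038111/24290820 ≈ -1.1317e+5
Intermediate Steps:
c = 224915
(-2842/X(-432, 216) - 216722/c) - 113156 = (-2842/216 - 216722/224915) - 113156 = (-2842*1/216 - 216722*1/224915) - 113156 = (-1421/108 - 216722/224915) - 113156 = -343010191/24290820 - 113156 = -2748995038111/24290820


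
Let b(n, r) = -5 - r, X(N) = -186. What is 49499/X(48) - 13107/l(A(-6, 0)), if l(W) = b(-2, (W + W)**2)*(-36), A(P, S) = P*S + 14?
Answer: -78244861/293508 ≈ -266.58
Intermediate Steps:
A(P, S) = 14 + P*S
l(W) = 180 + 144*W**2 (l(W) = (-5 - (W + W)**2)*(-36) = (-5 - (2*W)**2)*(-36) = (-5 - 4*W**2)*(-36) = 180 + 144*W**2)
49499/X(48) - 13107/l(A(-6, 0)) = 49499/(-186) - 13107/(180 + 144*(14 - 6*0)**2) = 49499*(-1/186) - 13107/(180 + 144*(14 + 0)**2) = -49499/186 - 13107/(180 + 144*14**2) = -49499/186 - 13107/(180 + 144*196) = -49499/186 - 13107/(180 + 28224) = -49499/186 - 13107/28404 = -49499/186 - 13107*1/28404 = -49499/186 - 4369/9468 = -78244861/293508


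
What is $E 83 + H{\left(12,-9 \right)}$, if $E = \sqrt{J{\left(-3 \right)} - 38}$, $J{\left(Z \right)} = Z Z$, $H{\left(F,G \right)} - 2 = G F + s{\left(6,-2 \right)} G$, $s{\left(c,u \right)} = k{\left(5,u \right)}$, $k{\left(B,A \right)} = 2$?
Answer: $-124 + 83 i \sqrt{29} \approx -124.0 + 446.97 i$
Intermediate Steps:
$s{\left(c,u \right)} = 2$
$H{\left(F,G \right)} = 2 + 2 G + F G$ ($H{\left(F,G \right)} = 2 + \left(G F + 2 G\right) = 2 + \left(F G + 2 G\right) = 2 + \left(2 G + F G\right) = 2 + 2 G + F G$)
$J{\left(Z \right)} = Z^{2}$
$E = i \sqrt{29}$ ($E = \sqrt{\left(-3\right)^{2} - 38} = \sqrt{9 - 38} = \sqrt{-29} = i \sqrt{29} \approx 5.3852 i$)
$E 83 + H{\left(12,-9 \right)} = i \sqrt{29} \cdot 83 + \left(2 + 2 \left(-9\right) + 12 \left(-9\right)\right) = 83 i \sqrt{29} - 124 = -124 + 83 i \sqrt{29}$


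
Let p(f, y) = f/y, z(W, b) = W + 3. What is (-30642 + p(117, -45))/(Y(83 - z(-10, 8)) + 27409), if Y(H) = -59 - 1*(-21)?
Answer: -153223/136855 ≈ -1.1196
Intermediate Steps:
z(W, b) = 3 + W
Y(H) = -38 (Y(H) = -59 + 21 = -38)
(-30642 + p(117, -45))/(Y(83 - z(-10, 8)) + 27409) = (-30642 + 117/(-45))/(-38 + 27409) = (-30642 + 117*(-1/45))/27371 = (-30642 - 13/5)*(1/27371) = -153223/5*1/27371 = -153223/136855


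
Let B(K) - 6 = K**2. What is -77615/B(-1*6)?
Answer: -77615/42 ≈ -1848.0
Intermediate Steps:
B(K) = 6 + K**2
-77615/B(-1*6) = -77615/(6 + (-1*6)**2) = -77615/(6 + (-6)**2) = -77615/(6 + 36) = -77615/42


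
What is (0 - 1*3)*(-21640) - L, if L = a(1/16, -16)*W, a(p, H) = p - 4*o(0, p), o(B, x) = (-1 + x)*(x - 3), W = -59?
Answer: 4113521/64 ≈ 64274.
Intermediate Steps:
o(B, x) = (-1 + x)*(-3 + x)
a(p, H) = -12 - 4*p² + 17*p (a(p, H) = p - 4*(3 + p² - 4*p) = p + (-12 - 4*p² + 16*p) = -12 - 4*p² + 17*p)
L = 41359/64 (L = (-12 - 4*(1/16)² + 17/16)*(-59) = (-12 - 4*(1/16)² + 17*(1/16))*(-59) = (-12 - 4*1/256 + 17/16)*(-59) = (-12 - 1/64 + 17/16)*(-59) = -701/64*(-59) = 41359/64 ≈ 646.23)
(0 - 1*3)*(-21640) - L = (0 - 1*3)*(-21640) - 1*41359/64 = (0 - 3)*(-21640) - 41359/64 = -3*(-21640) - 41359/64 = 64920 - 41359/64 = 4113521/64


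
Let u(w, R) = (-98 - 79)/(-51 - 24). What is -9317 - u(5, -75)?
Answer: -232984/25 ≈ -9319.4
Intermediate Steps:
u(w, R) = 59/25 (u(w, R) = -177/(-75) = -177*(-1/75) = 59/25)
-9317 - u(5, -75) = -9317 - 1*59/25 = -9317 - 59/25 = -232984/25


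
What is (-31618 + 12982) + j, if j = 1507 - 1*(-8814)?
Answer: -8315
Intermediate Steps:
j = 10321 (j = 1507 + 8814 = 10321)
(-31618 + 12982) + j = (-31618 + 12982) + 10321 = -18636 + 10321 = -8315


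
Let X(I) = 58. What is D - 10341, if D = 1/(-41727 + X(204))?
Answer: -430899130/41669 ≈ -10341.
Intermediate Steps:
D = -1/41669 (D = 1/(-41727 + 58) = 1/(-41669) = -1/41669 ≈ -2.3999e-5)
D - 10341 = -1/41669 - 10341 = -430899130/41669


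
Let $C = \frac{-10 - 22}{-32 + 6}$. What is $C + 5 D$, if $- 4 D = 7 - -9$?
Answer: $- \frac{244}{13} \approx -18.769$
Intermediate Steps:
$D = -4$ ($D = - \frac{7 - -9}{4} = - \frac{7 + 9}{4} = \left(- \frac{1}{4}\right) 16 = -4$)
$C = \frac{16}{13}$ ($C = - \frac{32}{-26} = \left(-32\right) \left(- \frac{1}{26}\right) = \frac{16}{13} \approx 1.2308$)
$C + 5 D = \frac{16}{13} + 5 \left(-4\right) = \frac{16}{13} - 20 = - \frac{244}{13}$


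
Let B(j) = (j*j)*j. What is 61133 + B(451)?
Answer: 91794984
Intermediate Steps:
B(j) = j³ (B(j) = j²*j = j³)
61133 + B(451) = 61133 + 451³ = 61133 + 91733851 = 91794984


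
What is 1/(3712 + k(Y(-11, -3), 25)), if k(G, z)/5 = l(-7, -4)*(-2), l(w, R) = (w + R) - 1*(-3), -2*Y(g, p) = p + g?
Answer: 1/3792 ≈ 0.00026371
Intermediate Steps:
Y(g, p) = -g/2 - p/2 (Y(g, p) = -(p + g)/2 = -(g + p)/2 = -g/2 - p/2)
l(w, R) = 3 + R + w (l(w, R) = (R + w) + 3 = 3 + R + w)
k(G, z) = 80 (k(G, z) = 5*((3 - 4 - 7)*(-2)) = 5*(-8*(-2)) = 5*16 = 80)
1/(3712 + k(Y(-11, -3), 25)) = 1/(3712 + 80) = 1/3792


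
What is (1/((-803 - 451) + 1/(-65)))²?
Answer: 4225/6644043121 ≈ 6.3591e-7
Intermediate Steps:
(1/((-803 - 451) + 1/(-65)))² = (1/(-1254 - 1/65))² = (1/(-81511/65))² = (-65/81511)² = 4225/6644043121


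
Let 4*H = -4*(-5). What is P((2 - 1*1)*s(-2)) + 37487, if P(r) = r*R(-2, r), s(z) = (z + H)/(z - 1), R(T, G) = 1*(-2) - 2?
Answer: 37491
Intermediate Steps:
H = 5 (H = (-4*(-5))/4 = (¼)*20 = 5)
R(T, G) = -4 (R(T, G) = -2 - 2 = -4)
s(z) = (5 + z)/(-1 + z) (s(z) = (z + 5)/(z - 1) = (5 + z)/(-1 + z))
P(r) = -4*r (P(r) = r*(-4) = -4*r)
P((2 - 1*1)*s(-2)) + 37487 = -4*(2 - 1*1)*(5 - 2)/(-1 - 2) + 37487 = -4*(2 - 1)*3/(-3) + 37487 = -4*(-⅓*3) + 37487 = -4*(-1) + 37487 = 4 + 37487 = 37491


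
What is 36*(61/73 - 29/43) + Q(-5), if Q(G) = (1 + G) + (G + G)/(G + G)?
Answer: 8799/3139 ≈ 2.8031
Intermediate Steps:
Q(G) = 2 + G (Q(G) = (1 + G) + (2*G)/((2*G)) = (1 + G) + (2*G)*(1/(2*G)) = (1 + G) + 1 = 2 + G)
36*(61/73 - 29/43) + Q(-5) = 36*(61/73 - 29/43) + (2 - 5) = 36*(61*(1/73) - 29*1/43) - 3 = 36*(61/73 - 29/43) - 3 = 36*(506/3139) - 3 = 18216/3139 - 3 = 8799/3139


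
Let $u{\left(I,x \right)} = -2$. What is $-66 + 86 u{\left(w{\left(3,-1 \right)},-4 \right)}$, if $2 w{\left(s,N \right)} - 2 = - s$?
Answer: $-238$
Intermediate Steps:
$w{\left(s,N \right)} = 1 - \frac{s}{2}$ ($w{\left(s,N \right)} = 1 + \frac{\left(-1\right) s}{2} = 1 - \frac{s}{2}$)
$-66 + 86 u{\left(w{\left(3,-1 \right)},-4 \right)} = -66 + 86 \left(-2\right) = -66 - 172 = -238$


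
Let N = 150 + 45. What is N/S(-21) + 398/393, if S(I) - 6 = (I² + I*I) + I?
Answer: 140567/113577 ≈ 1.2376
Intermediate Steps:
N = 195
S(I) = 6 + I + 2*I² (S(I) = 6 + ((I² + I*I) + I) = 6 + ((I² + I²) + I) = 6 + (2*I² + I) = 6 + (I + 2*I²) = 6 + I + 2*I²)
N/S(-21) + 398/393 = 195/(6 - 21 + 2*(-21)²) + 398/393 = 195/(6 - 21 + 2*441) + 398*(1/393) = 195/(6 - 21 + 882) + 398/393 = 195/867 + 398/393 = 195*(1/867) + 398/393 = 65/289 + 398/393 = 140567/113577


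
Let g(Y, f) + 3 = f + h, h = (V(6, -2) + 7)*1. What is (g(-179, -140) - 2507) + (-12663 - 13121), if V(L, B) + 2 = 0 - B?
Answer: -28427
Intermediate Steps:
V(L, B) = -2 - B (V(L, B) = -2 + (0 - B) = -2 - B)
h = 7 (h = ((-2 - 1*(-2)) + 7)*1 = ((-2 + 2) + 7)*1 = (0 + 7)*1 = 7*1 = 7)
g(Y, f) = 4 + f (g(Y, f) = -3 + (f + 7) = -3 + (7 + f) = 4 + f)
(g(-179, -140) - 2507) + (-12663 - 13121) = ((4 - 140) - 2507) + (-12663 - 13121) = (-136 - 2507) - 25784 = -2643 - 25784 = -28427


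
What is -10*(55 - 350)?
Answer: 2950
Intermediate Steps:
-10*(55 - 350) = -10*(-295) = 2950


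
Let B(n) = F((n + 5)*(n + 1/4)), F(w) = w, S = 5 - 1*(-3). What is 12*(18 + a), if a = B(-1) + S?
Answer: 276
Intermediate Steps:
S = 8 (S = 5 + 3 = 8)
B(n) = (5 + n)*(¼ + n) (B(n) = (n + 5)*(n + 1/4) = (5 + n)*(n + ¼) = (5 + n)*(¼ + n))
a = 5 (a = (5/4 + (-1)² + (21/4)*(-1)) + 8 = (5/4 + 1 - 21/4) + 8 = -3 + 8 = 5)
12*(18 + a) = 12*(18 + 5) = 12*23 = 276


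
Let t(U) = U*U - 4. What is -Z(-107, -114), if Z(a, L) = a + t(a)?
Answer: -11338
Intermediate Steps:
t(U) = -4 + U**2 (t(U) = U**2 - 4 = -4 + U**2)
Z(a, L) = -4 + a + a**2 (Z(a, L) = a + (-4 + a**2) = -4 + a + a**2)
-Z(-107, -114) = -(-4 - 107 + (-107)**2) = -(-4 - 107 + 11449) = -1*11338 = -11338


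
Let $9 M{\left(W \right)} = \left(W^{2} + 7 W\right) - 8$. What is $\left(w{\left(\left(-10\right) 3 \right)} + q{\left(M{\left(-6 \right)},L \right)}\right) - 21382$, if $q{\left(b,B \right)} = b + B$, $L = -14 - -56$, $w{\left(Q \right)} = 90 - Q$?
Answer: $- \frac{190994}{9} \approx -21222.0$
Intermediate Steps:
$L = 42$ ($L = -14 + 56 = 42$)
$M{\left(W \right)} = - \frac{8}{9} + \frac{W^{2}}{9} + \frac{7 W}{9}$ ($M{\left(W \right)} = \frac{\left(W^{2} + 7 W\right) - 8}{9} = \frac{-8 + W^{2} + 7 W}{9} = - \frac{8}{9} + \frac{W^{2}}{9} + \frac{7 W}{9}$)
$q{\left(b,B \right)} = B + b$
$\left(w{\left(\left(-10\right) 3 \right)} + q{\left(M{\left(-6 \right)},L \right)}\right) - 21382 = \left(\left(90 - \left(-10\right) 3\right) + \left(42 + \left(- \frac{8}{9} + \frac{\left(-6\right)^{2}}{9} + \frac{7}{9} \left(-6\right)\right)\right)\right) - 21382 = \left(\left(90 - -30\right) + \left(42 - \frac{14}{9}\right)\right) - 21382 = \left(\left(90 + 30\right) + \left(42 - \frac{14}{9}\right)\right) - 21382 = \left(120 + \left(42 - \frac{14}{9}\right)\right) - 21382 = \left(120 + \frac{364}{9}\right) - 21382 = \frac{1444}{9} - 21382 = - \frac{190994}{9}$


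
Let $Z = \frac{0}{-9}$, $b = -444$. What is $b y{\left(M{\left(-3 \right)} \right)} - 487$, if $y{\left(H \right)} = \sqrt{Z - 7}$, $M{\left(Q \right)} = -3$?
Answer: $-487 - 444 i \sqrt{7} \approx -487.0 - 1174.7 i$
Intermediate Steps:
$Z = 0$ ($Z = 0 \left(- \frac{1}{9}\right) = 0$)
$y{\left(H \right)} = i \sqrt{7}$ ($y{\left(H \right)} = \sqrt{0 - 7} = \sqrt{-7} = i \sqrt{7}$)
$b y{\left(M{\left(-3 \right)} \right)} - 487 = - 444 i \sqrt{7} - 487 = -487 - 444 i \sqrt{7}$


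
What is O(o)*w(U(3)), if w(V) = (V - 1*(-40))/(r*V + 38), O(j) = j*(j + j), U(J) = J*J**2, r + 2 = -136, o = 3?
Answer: -603/1844 ≈ -0.32701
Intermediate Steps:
r = -138 (r = -2 - 136 = -138)
U(J) = J**3
O(j) = 2*j**2 (O(j) = j*(2*j) = 2*j**2)
w(V) = (40 + V)/(38 - 138*V) (w(V) = (V - 1*(-40))/(-138*V + 38) = (V + 40)/(38 - 138*V) = (40 + V)/(38 - 138*V))
O(o)*w(U(3)) = (2*3**2)*((40 + 3**3)/(2*(19 - 69*3**3))) = (2*9)*((40 + 27)/(2*(19 - 69*27))) = 18*((1/2)*67/(19 - 1863)) = 18*((1/2)*67/(-1844)) = 18*((1/2)*(-1/1844)*67) = 18*(-67/3688) = -603/1844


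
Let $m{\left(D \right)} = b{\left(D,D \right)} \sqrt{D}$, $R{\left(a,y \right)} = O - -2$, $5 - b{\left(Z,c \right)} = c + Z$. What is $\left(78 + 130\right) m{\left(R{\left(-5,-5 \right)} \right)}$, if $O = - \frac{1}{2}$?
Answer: $208 \sqrt{6} \approx 509.49$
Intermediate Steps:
$O = - \frac{1}{2}$ ($O = \left(-1\right) \frac{1}{2} = - \frac{1}{2} \approx -0.5$)
$b{\left(Z,c \right)} = 5 - Z - c$ ($b{\left(Z,c \right)} = 5 - \left(c + Z\right) = 5 - \left(Z + c\right) = 5 - Z - c$)
$R{\left(a,y \right)} = \frac{3}{2}$ ($R{\left(a,y \right)} = - \frac{1}{2} - -2 = - \frac{1}{2} + 2 = \frac{3}{2}$)
$m{\left(D \right)} = \sqrt{D} \left(5 - 2 D\right)$ ($m{\left(D \right)} = \left(5 - D - D\right) \sqrt{D} = \left(5 - 2 D\right) \sqrt{D} = \sqrt{D} \left(5 - 2 D\right)$)
$\left(78 + 130\right) m{\left(R{\left(-5,-5 \right)} \right)} = \left(78 + 130\right) \sqrt{\frac{3}{2}} \left(5 - 3\right) = 208 \frac{\sqrt{6}}{2} \left(5 - 3\right) = 208 \frac{\sqrt{6}}{2} \cdot 2 = 208 \sqrt{6}$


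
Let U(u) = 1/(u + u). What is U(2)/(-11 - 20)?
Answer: -1/124 ≈ -0.0080645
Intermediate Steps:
U(u) = 1/(2*u)
U(2)/(-11 - 20) = ((½)/2)/(-11 - 20) = ((½)*(½))/(-31) = (¼)*(-1/31) = -1/124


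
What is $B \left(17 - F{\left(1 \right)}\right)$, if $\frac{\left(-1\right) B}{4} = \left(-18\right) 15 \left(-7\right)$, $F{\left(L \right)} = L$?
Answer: $-120960$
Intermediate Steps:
$B = -7560$ ($B = - 4 \left(-18\right) 15 \left(-7\right) = - 4 \left(\left(-270\right) \left(-7\right)\right) = \left(-4\right) 1890 = -7560$)
$B \left(17 - F{\left(1 \right)}\right) = - 7560 \left(17 - 1\right) = \left(-7560\right) 16 = -120960$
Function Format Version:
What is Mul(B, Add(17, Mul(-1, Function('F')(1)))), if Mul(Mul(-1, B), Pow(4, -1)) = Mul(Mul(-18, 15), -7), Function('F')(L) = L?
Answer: -120960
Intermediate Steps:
B = -7560 (B = Mul(-4, Mul(Mul(-18, 15), -7)) = Mul(-4, Mul(-270, -7)) = Mul(-4, 1890) = -7560)
Mul(B, Add(17, Mul(-1, Function('F')(1)))) = Mul(-7560, Add(17, Mul(-1, 1))) = Mul(-7560, Add(17, -1)) = Mul(-7560, 16) = -120960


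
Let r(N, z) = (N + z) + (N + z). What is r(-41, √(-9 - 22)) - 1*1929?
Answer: -2011 + 2*I*√31 ≈ -2011.0 + 11.136*I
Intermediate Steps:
r(N, z) = 2*N + 2*z
r(-41, √(-9 - 22)) - 1*1929 = (2*(-41) + 2*√(-9 - 22)) - 1*1929 = (-82 + 2*√(-31)) - 1929 = (-82 + 2*(I*√31)) - 1929 = (-82 + 2*I*√31) - 1929 = -2011 + 2*I*√31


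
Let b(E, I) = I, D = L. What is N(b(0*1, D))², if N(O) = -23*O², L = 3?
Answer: 42849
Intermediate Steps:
D = 3
N(b(0*1, D))² = (-23*3²)² = (-23*9)² = (-207)² = 42849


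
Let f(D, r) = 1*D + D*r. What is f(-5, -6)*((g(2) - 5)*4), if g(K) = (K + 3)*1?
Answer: 0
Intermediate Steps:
f(D, r) = D + D*r
g(K) = 3 + K (g(K) = (3 + K)*1 = 3 + K)
f(-5, -6)*((g(2) - 5)*4) = (-5*(1 - 6))*(((3 + 2) - 5)*4) = (-5*(-5))*((5 - 5)*4) = 25*(0*4) = 25*0 = 0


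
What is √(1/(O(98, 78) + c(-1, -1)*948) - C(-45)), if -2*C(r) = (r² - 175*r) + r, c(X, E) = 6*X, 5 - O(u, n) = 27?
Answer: 2*√10041043565/2855 ≈ 70.196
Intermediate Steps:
O(u, n) = -22 (O(u, n) = 5 - 1*27 = 5 - 27 = -22)
C(r) = 87*r - r²/2 (C(r) = -((r² - 175*r) + r)/2 = -(r² - 174*r)/2 = 87*r - r²/2)
√(1/(O(98, 78) + c(-1, -1)*948) - C(-45)) = √(1/(-22 + (6*(-1))*948) - (-45)*(174 - 1*(-45))/2) = √(1/(-22 - 6*948) - (-45)*(174 + 45)/2) = √(1/(-22 - 5688) - (-45)*219/2) = √(1/(-5710) - 1*(-9855/2)) = √(-1/5710 + 9855/2) = √(14068012/2855) = 2*√10041043565/2855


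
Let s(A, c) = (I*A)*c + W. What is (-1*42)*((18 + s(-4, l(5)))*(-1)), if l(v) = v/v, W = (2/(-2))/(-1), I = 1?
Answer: 630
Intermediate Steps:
W = 1 (W = (2*(-½))*(-1) = -1*(-1) = 1)
l(v) = 1
s(A, c) = 1 + A*c (s(A, c) = (1*A)*c + 1 = A*c + 1 = 1 + A*c)
(-1*42)*((18 + s(-4, l(5)))*(-1)) = (-1*42)*((18 + (1 - 4*1))*(-1)) = -42*(18 + (1 - 4))*(-1) = -42*(18 - 3)*(-1) = -630*(-1) = -42*(-15) = 630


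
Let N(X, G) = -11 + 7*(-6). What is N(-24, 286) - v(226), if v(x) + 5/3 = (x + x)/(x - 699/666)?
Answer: -7991638/149817 ≈ -53.343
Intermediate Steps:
v(x) = -5/3 + 2*x/(-233/222 + x) (v(x) = -5/3 + (x + x)/(x - 699/666) = -5/3 + (2*x)/(x - 699*1/666) = -5/3 + (2*x)/(x - 233/222) = -5/3 + (2*x)/(-233/222 + x) = -5/3 + 2*x/(-233/222 + x))
N(X, G) = -53 (N(X, G) = -11 - 42 = -53)
N(-24, 286) - v(226) = -53 - (1165 + 222*226)/(3*(-233 + 222*226)) = -53 - (1165 + 50172)/(3*(-233 + 50172)) = -53 - 51337/(3*49939) = -53 - 1*51337/149817 = -53 - 51337/149817 = -7991638/149817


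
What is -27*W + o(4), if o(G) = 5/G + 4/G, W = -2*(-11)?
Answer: -2367/4 ≈ -591.75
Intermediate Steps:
W = 22
o(G) = 9/G
-27*W + o(4) = -27*22 + 9/4 = -594 + 9*(¼) = -594 + 9/4 = -2367/4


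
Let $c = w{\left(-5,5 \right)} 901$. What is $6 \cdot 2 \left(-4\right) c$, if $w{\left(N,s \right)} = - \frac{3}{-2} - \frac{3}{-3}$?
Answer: $-108120$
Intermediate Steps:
$w{\left(N,s \right)} = \frac{5}{2}$ ($w{\left(N,s \right)} = \left(-3\right) \left(- \frac{1}{2}\right) - -1 = \frac{3}{2} + 1 = \frac{5}{2}$)
$c = \frac{4505}{2}$ ($c = \frac{5}{2} \cdot 901 = \frac{4505}{2} \approx 2252.5$)
$6 \cdot 2 \left(-4\right) c = 6 \cdot 2 \left(-4\right) \frac{4505}{2} = 6 \left(-8\right) \frac{4505}{2} = \left(-48\right) \frac{4505}{2} = -108120$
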